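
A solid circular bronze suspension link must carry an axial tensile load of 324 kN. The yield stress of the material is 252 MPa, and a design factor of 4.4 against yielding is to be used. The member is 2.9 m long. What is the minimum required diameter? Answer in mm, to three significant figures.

Allowable stress σ_allow = 252/4.4 = 57.27 MPa.
Required area A = F/σ_allow = 324000/57.27 = 5657 mm².
A = πd²/4 → d = √(4A/π) = 84.87 mm.

d = 84.9 mm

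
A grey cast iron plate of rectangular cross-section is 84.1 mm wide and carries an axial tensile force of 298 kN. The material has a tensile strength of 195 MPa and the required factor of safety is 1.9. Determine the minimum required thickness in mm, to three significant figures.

t = 34.5 mm

σ_allow = 195/1.9 = 102.6 MPa.
Required area A = F/σ_allow = 298000/102.6 = 2904 mm².
t = A/w = 2904/84.1 = 34.53 mm.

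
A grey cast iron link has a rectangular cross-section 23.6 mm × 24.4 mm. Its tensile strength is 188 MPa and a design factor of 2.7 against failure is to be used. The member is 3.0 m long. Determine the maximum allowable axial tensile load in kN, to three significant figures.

F_allow = 40.1 kN

σ_allow = 188/2.7 = 69.63 MPa.
A = 23.6×24.4 = 575.8 mm².
F_allow = σ_allow × A = 69.63×575.8 = 40100 N.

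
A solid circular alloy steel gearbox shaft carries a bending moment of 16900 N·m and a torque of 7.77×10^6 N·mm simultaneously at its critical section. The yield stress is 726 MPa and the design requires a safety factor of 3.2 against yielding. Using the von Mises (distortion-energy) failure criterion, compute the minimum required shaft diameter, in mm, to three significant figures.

σ_allow = σ_y/n = 726/3.2 = 226.9 MPa.
For a solid shaft σ_b = 32M/(πd³) and τ = 16T/(πd³), so the von Mises stress is σ' = (16/πd³)·√(4M²+3T²).
√(4M²+3T²) = √(4×(1.690×10^7)² + 3×(7.770×10^6)²) = 3.638×10^7 N·mm.
d³ = 16×3.638×10^7/(π×226.9) = 816700 mm³.
d = 93.47 mm.

d = 93.5 mm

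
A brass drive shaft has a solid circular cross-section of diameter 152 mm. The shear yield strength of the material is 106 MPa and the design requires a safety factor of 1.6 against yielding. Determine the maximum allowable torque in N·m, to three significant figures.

T_allow = 45700 N·m

τ_allow = 106/1.6 = 66.25 MPa.
For a solid shaft T_allow = τ_allow·πd³/16; πd³/16 = π×152³/16 = 689500 mm³.
T_allow = 66.25×689500 = 4.568×10^7 N·mm = 45680 N·m.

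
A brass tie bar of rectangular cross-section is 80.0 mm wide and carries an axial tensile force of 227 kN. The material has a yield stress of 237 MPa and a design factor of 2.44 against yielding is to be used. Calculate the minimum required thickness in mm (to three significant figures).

σ_allow = 237/2.44 = 97.13 MPa.
Required area A = F/σ_allow = 227000/97.13 = 2337 mm².
t = A/w = 2337/80.0 = 29.21 mm.

t = 29.2 mm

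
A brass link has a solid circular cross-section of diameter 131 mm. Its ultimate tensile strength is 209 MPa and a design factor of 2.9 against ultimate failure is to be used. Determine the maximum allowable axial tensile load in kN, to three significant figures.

σ_allow = 209/2.9 = 72.07 MPa.
A = πd²/4 = π×131²/4 = 13480 mm².
F_allow = σ_allow × A = 72.07×13480 = 971400 N.

F_allow = 971 kN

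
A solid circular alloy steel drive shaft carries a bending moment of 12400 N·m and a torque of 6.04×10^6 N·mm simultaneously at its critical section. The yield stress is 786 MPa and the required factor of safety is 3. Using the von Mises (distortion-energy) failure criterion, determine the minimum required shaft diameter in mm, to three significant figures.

d = 80.6 mm

σ_allow = σ_y/n = 786/3 = 262.0 MPa.
For a solid shaft σ_b = 32M/(πd³) and τ = 16T/(πd³), so the von Mises stress is σ' = (16/πd³)·√(4M²+3T²).
√(4M²+3T²) = √(4×(1.240×10^7)² + 3×(6.040×10^6)²) = 2.692×10^7 N·mm.
d³ = 16×2.692×10^7/(π×262.0) = 523200 mm³.
d = 80.58 mm.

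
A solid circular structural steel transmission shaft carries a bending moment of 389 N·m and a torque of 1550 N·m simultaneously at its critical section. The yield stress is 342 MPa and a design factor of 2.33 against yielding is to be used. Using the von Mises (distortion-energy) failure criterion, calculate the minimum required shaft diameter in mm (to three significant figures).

d = 45.9 mm

σ_allow = σ_y/n = 342/2.33 = 146.8 MPa.
For a solid shaft σ_b = 32M/(πd³) and τ = 16T/(πd³), so the von Mises stress is σ' = (16/πd³)·√(4M²+3T²).
√(4M²+3T²) = √(4×(389000)² + 3×(1.550×10^6)²) = 2.795×10^6 N·mm.
d³ = 16×2.795×10^6/(π×146.8) = 96980 mm³.
d = 45.94 mm.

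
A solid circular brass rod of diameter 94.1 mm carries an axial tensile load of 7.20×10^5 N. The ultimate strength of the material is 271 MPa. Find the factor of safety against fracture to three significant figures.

n = 2.62

A = πd²/4 = 6955 mm².
σ = F/A = 720000/6955 = 103.5 MPa.
n = 271/103.5 = 2.618.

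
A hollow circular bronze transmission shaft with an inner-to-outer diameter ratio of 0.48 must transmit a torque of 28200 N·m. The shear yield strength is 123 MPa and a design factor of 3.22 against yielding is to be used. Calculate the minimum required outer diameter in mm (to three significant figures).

d_o = 158 mm

τ_allow = 123/3.22 = 38.20 MPa.
For a hollow shaft τ = 16T/[πd_o³(1−k⁴)] with k = 0.48, so 1−k⁴ = 0.9469.
d_o³ = 16T/[π τ_allow (1−k⁴)] = 16×2.8200×10^7/(π×38.20×0.9469) = 3.971×10^6 mm³.
d_o = 158.4 mm.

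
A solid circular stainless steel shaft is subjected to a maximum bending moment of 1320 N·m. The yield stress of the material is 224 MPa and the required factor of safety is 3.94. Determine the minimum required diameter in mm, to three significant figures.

d = 61.8 mm

σ_allow = 224/3.94 = 56.85 MPa.
For a solid circular section σ = 32M/(πd³), so d³ = 32M/(π σ_allow) = 32×1320000/(π×56.85) = 236500 mm³.
d = 61.84 mm.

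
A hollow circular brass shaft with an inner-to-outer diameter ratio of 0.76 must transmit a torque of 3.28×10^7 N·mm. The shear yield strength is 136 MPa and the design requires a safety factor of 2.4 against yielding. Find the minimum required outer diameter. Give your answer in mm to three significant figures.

τ_allow = 136/2.4 = 56.67 MPa.
For a hollow shaft τ = 16T/[πd_o³(1−k⁴)] with k = 0.76, so 1−k⁴ = 0.6664.
d_o³ = 16T/[π τ_allow (1−k⁴)] = 16×3.2800×10^7/(π×56.67×0.6664) = 4.424×10^6 mm³.
d_o = 164.2 mm.

d_o = 164 mm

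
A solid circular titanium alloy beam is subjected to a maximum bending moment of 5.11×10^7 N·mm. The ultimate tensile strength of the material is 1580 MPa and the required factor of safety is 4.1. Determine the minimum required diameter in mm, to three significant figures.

σ_allow = 1580/4.1 = 385.4 MPa.
For a solid circular section σ = 32M/(πd³), so d³ = 32M/(π σ_allow) = 32×5.1100×10^7/(π×385.4) = 1.351×10^6 mm³.
d = 110.5 mm.

d = 111 mm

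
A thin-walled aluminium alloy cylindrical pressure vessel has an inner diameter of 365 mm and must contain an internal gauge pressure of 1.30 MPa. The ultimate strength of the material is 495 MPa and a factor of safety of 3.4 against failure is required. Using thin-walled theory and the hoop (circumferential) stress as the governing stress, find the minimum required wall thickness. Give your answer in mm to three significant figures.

σ_allow = 495/3.4 = 145.6 MPa.
Hoop stress σ_h = pD/(2t), so t = pD/(2σ_allow) = 1.30×365/(2×145.6) = 1.630 mm.

t = 1.63 mm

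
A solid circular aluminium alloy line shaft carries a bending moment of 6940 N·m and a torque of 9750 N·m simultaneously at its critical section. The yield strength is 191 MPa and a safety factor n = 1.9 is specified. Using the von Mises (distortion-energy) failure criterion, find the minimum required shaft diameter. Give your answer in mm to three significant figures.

σ_allow = σ_y/n = 191/1.9 = 100.5 MPa.
For a solid shaft σ_b = 32M/(πd³) and τ = 16T/(πd³), so the von Mises stress is σ' = (16/πd³)·√(4M²+3T²).
√(4M²+3T²) = √(4×(6.940×10^6)² + 3×(9.750×10^6)²) = 2.186×10^7 N·mm.
d³ = 16×2.186×10^7/(π×100.5) = 1.107×10^6 mm³.
d = 103.5 mm.

d = 103 mm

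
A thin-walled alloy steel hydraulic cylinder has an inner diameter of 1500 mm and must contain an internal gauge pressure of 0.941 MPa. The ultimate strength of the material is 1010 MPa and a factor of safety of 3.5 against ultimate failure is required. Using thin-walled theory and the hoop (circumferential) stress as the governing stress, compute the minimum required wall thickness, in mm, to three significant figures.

σ_allow = 1010/3.5 = 288.6 MPa.
Hoop stress σ_h = pD/(2t), so t = pD/(2σ_allow) = 0.941×1500/(2×288.6) = 2.446 mm.

t = 2.45 mm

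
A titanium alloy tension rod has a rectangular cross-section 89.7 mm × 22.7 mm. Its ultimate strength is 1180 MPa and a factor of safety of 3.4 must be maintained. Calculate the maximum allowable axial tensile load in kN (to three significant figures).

σ_allow = 1180/3.4 = 347.1 MPa.
A = 89.7×22.7 = 2036 mm².
F_allow = σ_allow × A = 347.1×2036 = 706700 N.

F_allow = 707 kN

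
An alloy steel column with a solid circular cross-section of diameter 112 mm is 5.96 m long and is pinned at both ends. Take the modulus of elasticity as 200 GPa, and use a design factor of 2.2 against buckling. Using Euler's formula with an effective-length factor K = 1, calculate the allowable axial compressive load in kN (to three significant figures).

P_allow = 195 kN

I = πd⁴/64 = π×112⁴/64 = 7.724×10^6 mm⁴.
Effective length L_e = KL = 1×5.96 m = 5960 mm.
Euler critical load P_cr = π²EI/L_e² = π²×200000×7.724×10^6/5960² = 429200 N.
P_allow = P_cr/n = 429200/2.2 = 195100 N.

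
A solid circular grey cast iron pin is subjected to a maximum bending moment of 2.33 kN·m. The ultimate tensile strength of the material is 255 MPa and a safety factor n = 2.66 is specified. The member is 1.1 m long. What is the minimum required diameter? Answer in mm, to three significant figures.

σ_allow = 255/2.66 = 95.86 MPa.
For a solid circular section σ = 32M/(πd³), so d³ = 32M/(π σ_allow) = 32×2330000/(π×95.86) = 247600 mm³.
d = 62.79 mm.

d = 62.8 mm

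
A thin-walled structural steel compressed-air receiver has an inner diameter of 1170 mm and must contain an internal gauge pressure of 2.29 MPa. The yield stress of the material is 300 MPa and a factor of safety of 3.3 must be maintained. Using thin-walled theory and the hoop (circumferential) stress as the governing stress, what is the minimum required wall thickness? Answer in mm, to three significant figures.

σ_allow = 300/3.3 = 90.91 MPa.
Hoop stress σ_h = pD/(2t), so t = pD/(2σ_allow) = 2.29×1170/(2×90.91) = 14.74 mm.

t = 14.7 mm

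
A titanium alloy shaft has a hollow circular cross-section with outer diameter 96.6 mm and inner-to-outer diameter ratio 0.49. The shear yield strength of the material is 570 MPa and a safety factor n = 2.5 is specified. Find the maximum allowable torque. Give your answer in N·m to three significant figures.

τ_allow = 570/2.5 = 228.0 MPa.
For a hollow shaft T_allow = τ_allow·πd_o³(1−k⁴)/16 with 1−k⁴ = 0.9424, so πd_o³(1−k⁴)/16 = 166800 mm³.
T_allow = 228.0×166800 = 3.803×10^7 N·mm = 38030 N·m.

T_allow = 38000 N·m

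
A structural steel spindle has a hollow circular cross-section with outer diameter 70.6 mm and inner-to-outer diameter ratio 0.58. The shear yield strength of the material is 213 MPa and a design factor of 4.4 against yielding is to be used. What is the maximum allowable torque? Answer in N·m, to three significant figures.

T_allow = 2970 N·m

τ_allow = 213/4.4 = 48.41 MPa.
For a hollow shaft T_allow = τ_allow·πd_o³(1−k⁴)/16 with 1−k⁴ = 0.8868, so πd_o³(1−k⁴)/16 = 61280 mm³.
T_allow = 48.41×61280 = 2.966×10^6 N·mm = 2966 N·m.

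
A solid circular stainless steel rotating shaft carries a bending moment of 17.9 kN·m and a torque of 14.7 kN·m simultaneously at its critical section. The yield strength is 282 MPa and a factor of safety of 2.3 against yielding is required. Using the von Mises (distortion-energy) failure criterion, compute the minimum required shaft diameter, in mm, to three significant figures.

σ_allow = σ_y/n = 282/2.3 = 122.6 MPa.
For a solid shaft σ_b = 32M/(πd³) and τ = 16T/(πd³), so the von Mises stress is σ' = (16/πd³)·√(4M²+3T²).
√(4M²+3T²) = √(4×(1.790×10^7)² + 3×(1.470×10^7)²) = 4.393×10^7 N·mm.
d³ = 16×4.393×10^7/(π×122.6) = 1.825×10^6 mm³.
d = 122.2 mm.

d = 122 mm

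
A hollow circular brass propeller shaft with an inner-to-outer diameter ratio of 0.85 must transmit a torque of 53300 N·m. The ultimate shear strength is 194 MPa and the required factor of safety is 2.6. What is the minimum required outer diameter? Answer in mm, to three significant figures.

τ_allow = 194/2.6 = 74.62 MPa.
For a hollow shaft τ = 16T/[πd_o³(1−k⁴)] with k = 0.85, so 1−k⁴ = 0.4780.
d_o³ = 16T/[π τ_allow (1−k⁴)] = 16×5.3300×10^7/(π×74.62×0.4780) = 7.611×10^6 mm³.
d_o = 196.7 mm.

d_o = 197 mm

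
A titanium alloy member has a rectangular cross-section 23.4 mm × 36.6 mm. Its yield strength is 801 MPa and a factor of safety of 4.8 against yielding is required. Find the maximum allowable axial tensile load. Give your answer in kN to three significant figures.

σ_allow = 801/4.8 = 166.9 MPa.
A = 23.4×36.6 = 856.4 mm².
F_allow = σ_allow × A = 166.9×856.4 = 142900 N.

F_allow = 143 kN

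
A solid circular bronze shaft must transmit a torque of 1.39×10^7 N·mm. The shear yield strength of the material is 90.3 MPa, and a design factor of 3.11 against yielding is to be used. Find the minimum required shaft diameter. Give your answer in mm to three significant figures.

d = 135 mm

Allowable shear stress τ_allow = 90.3/3.11 = 29.04 MPa.
For a solid shaft τ = 16T/(πd³), so d³ = 16T/(π τ_allow) = 16×1.3900×10^7/(π×29.04) = 2.438×10^6 mm³.
d = (2.438×10^6)^(1/3) = 134.6 mm.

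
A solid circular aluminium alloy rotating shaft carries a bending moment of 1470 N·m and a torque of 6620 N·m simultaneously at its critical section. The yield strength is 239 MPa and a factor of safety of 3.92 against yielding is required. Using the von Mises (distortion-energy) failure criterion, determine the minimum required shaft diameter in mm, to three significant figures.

σ_allow = σ_y/n = 239/3.92 = 60.97 MPa.
For a solid shaft σ_b = 32M/(πd³) and τ = 16T/(πd³), so the von Mises stress is σ' = (16/πd³)·√(4M²+3T²).
√(4M²+3T²) = √(4×(1.470×10^6)² + 3×(6.620×10^6)²) = 1.184×10^7 N·mm.
d³ = 16×1.184×10^7/(π×60.97) = 988800 mm³.
d = 99.62 mm.

d = 99.6 mm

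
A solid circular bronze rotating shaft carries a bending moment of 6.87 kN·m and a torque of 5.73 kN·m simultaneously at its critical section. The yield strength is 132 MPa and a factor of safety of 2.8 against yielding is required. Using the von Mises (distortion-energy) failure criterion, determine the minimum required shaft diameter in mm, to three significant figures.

d = 122 mm

σ_allow = σ_y/n = 132/2.8 = 47.14 MPa.
For a solid shaft σ_b = 32M/(πd³) and τ = 16T/(πd³), so the von Mises stress is σ' = (16/πd³)·√(4M²+3T²).
√(4M²+3T²) = √(4×(6.870×10^6)² + 3×(5.730×10^6)²) = 1.695×10^7 N·mm.
d³ = 16×1.695×10^7/(π×47.14) = 1.831×10^6 mm³.
d = 122.3 mm.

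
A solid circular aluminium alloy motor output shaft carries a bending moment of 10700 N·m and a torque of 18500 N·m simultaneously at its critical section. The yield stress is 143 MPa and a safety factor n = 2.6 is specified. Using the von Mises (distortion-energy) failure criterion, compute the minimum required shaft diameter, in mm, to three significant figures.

σ_allow = σ_y/n = 143/2.6 = 55.00 MPa.
For a solid shaft σ_b = 32M/(πd³) and τ = 16T/(πd³), so the von Mises stress is σ' = (16/πd³)·√(4M²+3T²).
√(4M²+3T²) = √(4×(1.070×10^7)² + 3×(1.850×10^7)²) = 3.853×10^7 N·mm.
d³ = 16×3.853×10^7/(π×55.00) = 3.568×10^6 mm³.
d = 152.8 mm.

d = 153 mm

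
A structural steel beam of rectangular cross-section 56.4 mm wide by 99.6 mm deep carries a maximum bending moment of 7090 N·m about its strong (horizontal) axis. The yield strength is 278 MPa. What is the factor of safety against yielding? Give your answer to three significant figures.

n = 3.66

Section modulus S = bh²/6 = 56.4×99.6²/6 = 93250 mm³.
σ = M/S = 7090000/93250 = 76.03 MPa.
n = 278/76.03 = 3.656.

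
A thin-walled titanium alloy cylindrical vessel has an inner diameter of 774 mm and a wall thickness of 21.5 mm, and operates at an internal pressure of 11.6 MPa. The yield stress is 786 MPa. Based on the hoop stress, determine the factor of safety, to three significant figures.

σ_h = pD/(2t) = 11.6×774/(2×21.5) = 208.8 MPa.
n = 786/208.8 = 3.764.

n = 3.76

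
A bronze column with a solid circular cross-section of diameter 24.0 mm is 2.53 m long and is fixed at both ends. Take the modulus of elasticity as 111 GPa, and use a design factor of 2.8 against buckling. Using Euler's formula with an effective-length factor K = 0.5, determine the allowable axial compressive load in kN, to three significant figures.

P_allow = 3.98 kN

I = πd⁴/64 = π×24.0⁴/64 = 16290 mm⁴.
Effective length L_e = KL = 0.5×2.53 m = 1265 mm.
Euler critical load P_cr = π²EI/L_e² = π²×111000×16290/1265² = 11150 N.
P_allow = P_cr/n = 11150/2.8 = 3982 N.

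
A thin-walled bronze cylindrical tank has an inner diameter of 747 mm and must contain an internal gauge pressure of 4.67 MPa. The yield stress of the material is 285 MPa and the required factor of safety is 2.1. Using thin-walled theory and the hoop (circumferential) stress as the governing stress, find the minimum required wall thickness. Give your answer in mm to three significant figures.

t = 12.9 mm

σ_allow = 285/2.1 = 135.7 MPa.
Hoop stress σ_h = pD/(2t), so t = pD/(2σ_allow) = 4.67×747/(2×135.7) = 12.85 mm.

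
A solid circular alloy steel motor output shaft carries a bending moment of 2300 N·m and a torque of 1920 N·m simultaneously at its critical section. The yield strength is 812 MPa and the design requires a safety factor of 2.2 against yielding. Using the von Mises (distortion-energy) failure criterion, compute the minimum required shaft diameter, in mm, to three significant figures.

d = 42.8 mm

σ_allow = σ_y/n = 812/2.2 = 369.1 MPa.
For a solid shaft σ_b = 32M/(πd³) and τ = 16T/(πd³), so the von Mises stress is σ' = (16/πd³)·√(4M²+3T²).
√(4M²+3T²) = √(4×(2.300×10^6)² + 3×(1.920×10^6)²) = 5.676×10^6 N·mm.
d³ = 16×5.676×10^6/(π×369.1) = 78320 mm³.
d = 42.79 mm.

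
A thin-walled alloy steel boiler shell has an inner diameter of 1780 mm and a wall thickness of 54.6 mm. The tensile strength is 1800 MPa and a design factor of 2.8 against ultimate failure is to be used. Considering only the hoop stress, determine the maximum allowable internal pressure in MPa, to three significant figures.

σ_allow = 1800/2.8 = 642.9 MPa.
σ_h = pD/(2t) → p_allow = 2σ_allow t/D = 2×642.9×54.6/1780 = 39.44 MPa.

p_allow = 39.4 MPa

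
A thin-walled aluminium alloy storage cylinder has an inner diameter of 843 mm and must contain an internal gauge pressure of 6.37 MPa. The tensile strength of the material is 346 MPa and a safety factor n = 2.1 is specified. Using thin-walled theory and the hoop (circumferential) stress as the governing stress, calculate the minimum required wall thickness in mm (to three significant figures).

t = 16.3 mm

σ_allow = 346/2.1 = 164.8 MPa.
Hoop stress σ_h = pD/(2t), so t = pD/(2σ_allow) = 6.37×843/(2×164.8) = 16.30 mm.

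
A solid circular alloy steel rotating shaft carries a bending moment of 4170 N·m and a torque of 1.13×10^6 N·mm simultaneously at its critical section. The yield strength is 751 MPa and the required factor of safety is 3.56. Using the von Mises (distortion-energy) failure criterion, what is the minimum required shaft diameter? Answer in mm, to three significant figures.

σ_allow = σ_y/n = 751/3.56 = 211.0 MPa.
For a solid shaft σ_b = 32M/(πd³) and τ = 16T/(πd³), so the von Mises stress is σ' = (16/πd³)·√(4M²+3T²).
√(4M²+3T²) = √(4×(4.170×10^6)² + 3×(1.130×10^6)²) = 8.567×10^6 N·mm.
d³ = 16×8.567×10^6/(π×211.0) = 206800 mm³.
d = 59.14 mm.

d = 59.1 mm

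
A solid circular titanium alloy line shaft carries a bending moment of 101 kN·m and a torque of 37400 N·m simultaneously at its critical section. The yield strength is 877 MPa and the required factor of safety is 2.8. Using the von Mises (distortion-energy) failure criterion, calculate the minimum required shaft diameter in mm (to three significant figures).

d = 151 mm

σ_allow = σ_y/n = 877/2.8 = 313.2 MPa.
For a solid shaft σ_b = 32M/(πd³) and τ = 16T/(πd³), so the von Mises stress is σ' = (16/πd³)·√(4M²+3T²).
√(4M²+3T²) = √(4×(1.010×10^8)² + 3×(3.740×10^7)²) = 2.121×10^8 N·mm.
d³ = 16×2.121×10^8/(π×313.2) = 3.449×10^6 mm³.
d = 151.1 mm.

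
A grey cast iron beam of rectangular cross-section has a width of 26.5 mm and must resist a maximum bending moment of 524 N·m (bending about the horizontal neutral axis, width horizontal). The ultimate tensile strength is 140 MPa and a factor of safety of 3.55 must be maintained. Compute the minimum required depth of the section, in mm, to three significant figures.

h = 54.8 mm

σ_allow = 140/3.55 = 39.44 MPa.
For a rectangular section σ = 6M/(bh²), so h² = 6M/(b σ_allow) = 6×524000/(26.5×39.44) = 3008 mm².
h = 54.85 mm.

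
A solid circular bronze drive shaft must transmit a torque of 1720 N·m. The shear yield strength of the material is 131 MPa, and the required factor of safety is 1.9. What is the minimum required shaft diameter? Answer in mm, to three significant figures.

d = 50.3 mm

Allowable shear stress τ_allow = 131/1.9 = 68.95 MPa.
For a solid shaft τ = 16T/(πd³), so d³ = 16T/(π τ_allow) = 16×1720000/(π×68.95) = 127100 mm³.
d = (127100)^(1/3) = 50.27 mm.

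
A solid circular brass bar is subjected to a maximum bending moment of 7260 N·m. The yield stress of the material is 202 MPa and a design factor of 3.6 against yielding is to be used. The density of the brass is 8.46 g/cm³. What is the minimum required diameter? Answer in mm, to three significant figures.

σ_allow = 202/3.6 = 56.11 MPa.
For a solid circular section σ = 32M/(πd³), so d³ = 32M/(π σ_allow) = 32×7260000/(π×56.11) = 1.318×10^6 mm³.
d = 109.6 mm.

d = 110 mm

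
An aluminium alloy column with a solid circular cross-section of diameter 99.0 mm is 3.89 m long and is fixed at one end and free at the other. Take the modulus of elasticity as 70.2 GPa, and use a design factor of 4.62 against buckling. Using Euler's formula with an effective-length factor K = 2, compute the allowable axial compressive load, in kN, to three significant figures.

I = πd⁴/64 = π×99.0⁴/64 = 4.715×10^6 mm⁴.
Effective length L_e = KL = 2×3.89 m = 7780 mm.
Euler critical load P_cr = π²EI/L_e² = π²×70200×4.715×10^6/7780² = 53970 N.
P_allow = P_cr/n = 53970/4.62 = 11680 N.

P_allow = 11.7 kN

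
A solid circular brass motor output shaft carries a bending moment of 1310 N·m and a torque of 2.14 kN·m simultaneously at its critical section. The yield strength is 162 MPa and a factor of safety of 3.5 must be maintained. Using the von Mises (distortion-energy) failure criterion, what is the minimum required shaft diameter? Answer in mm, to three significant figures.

d = 79.3 mm

σ_allow = σ_y/n = 162/3.5 = 46.29 MPa.
For a solid shaft σ_b = 32M/(πd³) and τ = 16T/(πd³), so the von Mises stress is σ' = (16/πd³)·√(4M²+3T²).
√(4M²+3T²) = √(4×(1.310×10^6)² + 3×(2.140×10^6)²) = 4.539×10^6 N·mm.
d³ = 16×4.539×10^6/(π×46.29) = 499400 mm³.
d = 79.34 mm.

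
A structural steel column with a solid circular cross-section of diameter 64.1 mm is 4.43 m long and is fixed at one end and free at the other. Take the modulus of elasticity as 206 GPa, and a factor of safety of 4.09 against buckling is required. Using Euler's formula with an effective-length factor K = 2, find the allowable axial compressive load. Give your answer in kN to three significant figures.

P_allow = 5.25 kN

I = πd⁴/64 = π×64.1⁴/64 = 828700 mm⁴.
Effective length L_e = KL = 2×4.43 m = 8860 mm.
Euler critical load P_cr = π²EI/L_e² = π²×206000×828700/8860² = 21460 N.
P_allow = P_cr/n = 21460/4.09 = 5248 N.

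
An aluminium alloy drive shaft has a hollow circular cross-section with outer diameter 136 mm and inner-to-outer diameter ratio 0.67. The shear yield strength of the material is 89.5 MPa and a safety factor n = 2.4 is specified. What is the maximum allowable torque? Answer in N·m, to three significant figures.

τ_allow = 89.5/2.4 = 37.29 MPa.
For a hollow shaft T_allow = τ_allow·πd_o³(1−k⁴)/16 with 1−k⁴ = 0.7985, so πd_o³(1−k⁴)/16 = 394400 mm³.
T_allow = 37.29×394400 = 1.471×10^7 N·mm = 14710 N·m.

T_allow = 14700 N·m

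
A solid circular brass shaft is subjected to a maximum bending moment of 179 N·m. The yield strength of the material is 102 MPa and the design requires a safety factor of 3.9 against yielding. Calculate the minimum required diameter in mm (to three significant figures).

d = 41.2 mm

σ_allow = 102/3.9 = 26.15 MPa.
For a solid circular section σ = 32M/(πd³), so d³ = 32M/(π σ_allow) = 32×179000/(π×26.15) = 69710 mm³.
d = 41.16 mm.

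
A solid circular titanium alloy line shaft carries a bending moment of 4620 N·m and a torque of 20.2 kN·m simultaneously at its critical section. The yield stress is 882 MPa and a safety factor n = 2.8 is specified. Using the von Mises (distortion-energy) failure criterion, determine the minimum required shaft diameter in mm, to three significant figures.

d = 83.6 mm

σ_allow = σ_y/n = 882/2.8 = 315.0 MPa.
For a solid shaft σ_b = 32M/(πd³) and τ = 16T/(πd³), so the von Mises stress is σ' = (16/πd³)·√(4M²+3T²).
√(4M²+3T²) = √(4×(4.620×10^6)² + 3×(2.020×10^7)²) = 3.619×10^7 N·mm.
d³ = 16×3.619×10^7/(π×315.0) = 585100 mm³.
d = 83.64 mm.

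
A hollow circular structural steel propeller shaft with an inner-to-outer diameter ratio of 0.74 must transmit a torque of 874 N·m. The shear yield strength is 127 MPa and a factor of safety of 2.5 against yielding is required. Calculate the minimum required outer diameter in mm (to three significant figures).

d_o = 50.0 mm

τ_allow = 127/2.5 = 50.80 MPa.
For a hollow shaft τ = 16T/[πd_o³(1−k⁴)] with k = 0.74, so 1−k⁴ = 0.7001.
d_o³ = 16T/[π τ_allow (1−k⁴)] = 16×874000/(π×50.80×0.7001) = 125200 mm³.
d_o = 50.02 mm.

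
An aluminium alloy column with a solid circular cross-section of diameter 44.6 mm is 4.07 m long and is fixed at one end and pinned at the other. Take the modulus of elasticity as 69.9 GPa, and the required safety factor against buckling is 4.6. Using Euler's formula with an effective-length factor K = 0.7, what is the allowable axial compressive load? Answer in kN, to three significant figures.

P_allow = 3.59 kN

I = πd⁴/64 = π×44.6⁴/64 = 194200 mm⁴.
Effective length L_e = KL = 0.7×4.07 m = 2849 mm.
Euler critical load P_cr = π²EI/L_e² = π²×69900×194200/2849² = 16510 N.
P_allow = P_cr/n = 16510/4.6 = 3589 N.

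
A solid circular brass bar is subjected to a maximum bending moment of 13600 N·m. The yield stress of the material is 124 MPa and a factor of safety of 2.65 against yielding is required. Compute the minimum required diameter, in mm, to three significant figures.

σ_allow = 124/2.65 = 46.79 MPa.
For a solid circular section σ = 32M/(πd³), so d³ = 32M/(π σ_allow) = 32×1.3600×10^7/(π×46.79) = 2.960×10^6 mm³.
d = 143.6 mm.

d = 144 mm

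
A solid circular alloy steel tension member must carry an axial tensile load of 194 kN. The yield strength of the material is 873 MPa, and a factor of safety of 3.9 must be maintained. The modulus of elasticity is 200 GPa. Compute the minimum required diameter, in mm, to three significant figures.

d = 33.2 mm

Allowable stress σ_allow = 873/3.9 = 223.8 MPa.
Required area A = F/σ_allow = 194000/223.8 = 866.7 mm².
A = πd²/4 → d = √(4A/π) = 33.22 mm.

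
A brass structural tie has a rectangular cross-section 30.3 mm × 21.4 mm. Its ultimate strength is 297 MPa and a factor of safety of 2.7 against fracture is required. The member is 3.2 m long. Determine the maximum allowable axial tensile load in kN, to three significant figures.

F_allow = 71.3 kN

σ_allow = 297/2.7 = 110.0 MPa.
A = 30.3×21.4 = 648.4 mm².
F_allow = σ_allow × A = 110.0×648.4 = 71330 N.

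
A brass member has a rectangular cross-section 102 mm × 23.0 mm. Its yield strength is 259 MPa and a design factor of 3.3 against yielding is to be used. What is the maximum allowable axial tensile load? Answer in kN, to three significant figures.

F_allow = 184 kN

σ_allow = 259/3.3 = 78.48 MPa.
A = 102×23.0 = 2346 mm².
F_allow = σ_allow × A = 78.48×2346 = 184100 N.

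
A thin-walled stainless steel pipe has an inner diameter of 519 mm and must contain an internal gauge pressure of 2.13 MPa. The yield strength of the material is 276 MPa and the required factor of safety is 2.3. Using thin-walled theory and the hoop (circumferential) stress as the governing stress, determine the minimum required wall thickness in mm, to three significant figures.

t = 4.61 mm

σ_allow = 276/2.3 = 120.0 MPa.
Hoop stress σ_h = pD/(2t), so t = pD/(2σ_allow) = 2.13×519/(2×120.0) = 4.606 mm.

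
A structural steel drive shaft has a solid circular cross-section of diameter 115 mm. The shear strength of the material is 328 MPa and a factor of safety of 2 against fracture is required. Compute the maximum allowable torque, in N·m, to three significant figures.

τ_allow = 328/2 = 164.0 MPa.
For a solid shaft T_allow = τ_allow·πd³/16; πd³/16 = π×115³/16 = 298600 mm³.
T_allow = 164.0×298600 = 4.897×10^7 N·mm = 48970 N·m.

T_allow = 49000 N·m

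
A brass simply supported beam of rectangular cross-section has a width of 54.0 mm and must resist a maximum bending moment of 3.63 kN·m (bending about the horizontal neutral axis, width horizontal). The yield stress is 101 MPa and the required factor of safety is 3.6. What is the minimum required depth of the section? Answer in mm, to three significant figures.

σ_allow = 101/3.6 = 28.06 MPa.
For a rectangular section σ = 6M/(bh²), so h² = 6M/(b σ_allow) = 6×3630000/(54.0×28.06) = 14380 mm².
h = 119.9 mm.

h = 120 mm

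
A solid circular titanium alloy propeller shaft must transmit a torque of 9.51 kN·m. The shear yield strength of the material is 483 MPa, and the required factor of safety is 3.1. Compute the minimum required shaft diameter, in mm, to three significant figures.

d = 67.7 mm

Allowable shear stress τ_allow = 483/3.1 = 155.8 MPa.
For a solid shaft τ = 16T/(πd³), so d³ = 16T/(π τ_allow) = 16×9510000/(π×155.8) = 310900 mm³.
d = (310900)^(1/3) = 67.74 mm.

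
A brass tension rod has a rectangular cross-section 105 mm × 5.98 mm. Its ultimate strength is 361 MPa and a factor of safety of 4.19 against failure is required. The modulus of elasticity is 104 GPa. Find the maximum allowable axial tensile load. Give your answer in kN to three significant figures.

F_allow = 54.1 kN

σ_allow = 361/4.19 = 86.16 MPa.
A = 105×5.98 = 627.9 mm².
F_allow = σ_allow × A = 86.16×627.9 = 54100 N.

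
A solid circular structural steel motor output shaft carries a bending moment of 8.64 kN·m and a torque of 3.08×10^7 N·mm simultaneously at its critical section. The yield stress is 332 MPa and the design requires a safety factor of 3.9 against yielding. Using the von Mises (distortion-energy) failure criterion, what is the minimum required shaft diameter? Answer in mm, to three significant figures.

d = 150 mm

σ_allow = σ_y/n = 332/3.9 = 85.13 MPa.
For a solid shaft σ_b = 32M/(πd³) and τ = 16T/(πd³), so the von Mises stress is σ' = (16/πd³)·√(4M²+3T²).
√(4M²+3T²) = √(4×(8.640×10^6)² + 3×(3.080×10^7)²) = 5.608×10^7 N·mm.
d³ = 16×5.608×10^7/(π×85.13) = 3.355×10^6 mm³.
d = 149.7 mm.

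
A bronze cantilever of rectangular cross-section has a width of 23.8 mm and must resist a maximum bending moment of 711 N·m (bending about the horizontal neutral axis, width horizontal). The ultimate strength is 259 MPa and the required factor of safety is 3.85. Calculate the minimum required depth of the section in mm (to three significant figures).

σ_allow = 259/3.85 = 67.27 MPa.
For a rectangular section σ = 6M/(bh²), so h² = 6M/(b σ_allow) = 6×711000/(23.8×67.27) = 2664 mm².
h = 51.62 mm.

h = 51.6 mm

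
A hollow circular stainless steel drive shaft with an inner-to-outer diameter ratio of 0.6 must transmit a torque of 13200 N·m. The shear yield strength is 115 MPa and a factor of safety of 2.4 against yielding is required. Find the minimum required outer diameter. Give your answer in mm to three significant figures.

τ_allow = 115/2.4 = 47.92 MPa.
For a hollow shaft τ = 16T/[πd_o³(1−k⁴)] with k = 0.6, so 1−k⁴ = 0.8704.
d_o³ = 16T/[π τ_allow (1−k⁴)] = 16×1.3200×10^7/(π×47.92×0.8704) = 1.612×10^6 mm³.
d_o = 117.3 mm.

d_o = 117 mm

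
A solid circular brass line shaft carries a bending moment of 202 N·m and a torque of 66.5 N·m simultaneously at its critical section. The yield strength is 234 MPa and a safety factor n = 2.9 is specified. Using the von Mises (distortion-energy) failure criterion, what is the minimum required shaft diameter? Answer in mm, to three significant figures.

d = 29.8 mm

σ_allow = σ_y/n = 234/2.9 = 80.69 MPa.
For a solid shaft σ_b = 32M/(πd³) and τ = 16T/(πd³), so the von Mises stress is σ' = (16/πd³)·√(4M²+3T²).
√(4M²+3T²) = √(4×(202000)² + 3×(66500)²) = 420100 N·mm.
d³ = 16×420100/(π×80.69) = 26520 mm³.
d = 29.82 mm.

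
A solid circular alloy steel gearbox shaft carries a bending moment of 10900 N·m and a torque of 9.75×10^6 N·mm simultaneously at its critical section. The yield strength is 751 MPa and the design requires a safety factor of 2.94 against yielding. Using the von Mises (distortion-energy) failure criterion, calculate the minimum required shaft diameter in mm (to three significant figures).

σ_allow = σ_y/n = 751/2.94 = 255.4 MPa.
For a solid shaft σ_b = 32M/(πd³) and τ = 16T/(πd³), so the von Mises stress is σ' = (16/πd³)·√(4M²+3T²).
√(4M²+3T²) = √(4×(1.090×10^7)² + 3×(9.750×10^6)²) = 2.758×10^7 N·mm.
d³ = 16×2.758×10^7/(π×255.4) = 549800 mm³.
d = 81.92 mm.

d = 81.9 mm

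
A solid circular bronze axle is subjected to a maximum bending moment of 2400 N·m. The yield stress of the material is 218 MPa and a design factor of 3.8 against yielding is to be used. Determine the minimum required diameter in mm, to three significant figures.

σ_allow = 218/3.8 = 57.37 MPa.
For a solid circular section σ = 32M/(πd³), so d³ = 32M/(π σ_allow) = 32×2400000/(π×57.37) = 426100 mm³.
d = 75.25 mm.

d = 75.3 mm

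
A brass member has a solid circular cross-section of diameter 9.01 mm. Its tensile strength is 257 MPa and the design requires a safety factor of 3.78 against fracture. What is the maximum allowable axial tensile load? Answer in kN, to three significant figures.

σ_allow = 257/3.78 = 67.99 MPa.
A = πd²/4 = π×9.01²/4 = 63.76 mm².
F_allow = σ_allow × A = 67.99×63.76 = 4335 N.

F_allow = 4.33 kN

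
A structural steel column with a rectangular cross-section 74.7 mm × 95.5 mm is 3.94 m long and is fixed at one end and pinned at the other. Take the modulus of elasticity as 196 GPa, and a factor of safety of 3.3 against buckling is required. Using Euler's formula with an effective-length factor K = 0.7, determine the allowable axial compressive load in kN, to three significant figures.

Buckling occurs about the weak axis: I_min = h·b³/12 = 95.5×74.7³/12 = 3.317×10^6 mm⁴ (b = 74.7 mm is the smaller dimension).
Effective length L_e = KL = 0.7×3.94 m = 2758 mm.
Euler critical load P_cr = π²EI/L_e² = π²×196000×3.317×10^6/2758² = 843600 N.
P_allow = P_cr/n = 843600/3.3 = 255600 N.

P_allow = 256 kN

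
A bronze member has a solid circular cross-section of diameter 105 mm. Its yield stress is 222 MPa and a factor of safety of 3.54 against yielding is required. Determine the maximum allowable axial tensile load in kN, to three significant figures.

F_allow = 543 kN

σ_allow = 222/3.54 = 62.71 MPa.
A = πd²/4 = π×105²/4 = 8659 mm².
F_allow = σ_allow × A = 62.71×8659 = 543000 N.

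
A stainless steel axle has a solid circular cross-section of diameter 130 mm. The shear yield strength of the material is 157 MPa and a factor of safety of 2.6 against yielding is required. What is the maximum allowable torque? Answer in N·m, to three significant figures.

T_allow = 26000 N·m

τ_allow = 157/2.6 = 60.38 MPa.
For a solid shaft T_allow = τ_allow·πd³/16; πd³/16 = π×130³/16 = 431400 mm³.
T_allow = 60.38×431400 = 2.605×10^7 N·mm = 26050 N·m.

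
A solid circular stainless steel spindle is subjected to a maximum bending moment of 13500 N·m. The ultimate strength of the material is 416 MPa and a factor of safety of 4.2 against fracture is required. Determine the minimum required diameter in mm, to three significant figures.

d = 112 mm

σ_allow = 416/4.2 = 99.05 MPa.
For a solid circular section σ = 32M/(πd³), so d³ = 32M/(π σ_allow) = 32×1.3500×10^7/(π×99.05) = 1.388×10^6 mm³.
d = 111.6 mm.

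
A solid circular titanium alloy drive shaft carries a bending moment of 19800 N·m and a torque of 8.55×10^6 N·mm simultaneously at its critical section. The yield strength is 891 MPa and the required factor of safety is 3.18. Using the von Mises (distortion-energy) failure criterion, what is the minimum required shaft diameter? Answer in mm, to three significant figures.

σ_allow = σ_y/n = 891/3.18 = 280.2 MPa.
For a solid shaft σ_b = 32M/(πd³) and τ = 16T/(πd³), so the von Mises stress is σ' = (16/πd³)·√(4M²+3T²).
√(4M²+3T²) = √(4×(1.980×10^7)² + 3×(8.550×10^6)²) = 4.228×10^7 N·mm.
d³ = 16×4.228×10^7/(π×280.2) = 768500 mm³.
d = 91.60 mm.

d = 91.6 mm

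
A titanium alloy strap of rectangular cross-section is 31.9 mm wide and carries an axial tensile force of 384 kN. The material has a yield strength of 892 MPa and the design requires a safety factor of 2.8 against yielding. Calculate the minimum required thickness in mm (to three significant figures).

σ_allow = 892/2.8 = 318.6 MPa.
Required area A = F/σ_allow = 384000/318.6 = 1205 mm².
t = A/w = 1205/31.9 = 37.79 mm.

t = 37.8 mm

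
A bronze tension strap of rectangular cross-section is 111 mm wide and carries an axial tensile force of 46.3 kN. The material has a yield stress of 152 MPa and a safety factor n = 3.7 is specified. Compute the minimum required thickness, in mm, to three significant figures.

t = 10.2 mm

σ_allow = 152/3.7 = 41.08 MPa.
Required area A = F/σ_allow = 46300/41.08 = 1127 mm².
t = A/w = 1127/111 = 10.15 mm.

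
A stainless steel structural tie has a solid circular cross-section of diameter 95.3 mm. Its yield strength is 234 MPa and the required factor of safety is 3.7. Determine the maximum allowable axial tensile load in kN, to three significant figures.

σ_allow = 234/3.7 = 63.24 MPa.
A = πd²/4 = π×95.3²/4 = 7133 mm².
F_allow = σ_allow × A = 63.24×7133 = 451100 N.

F_allow = 451 kN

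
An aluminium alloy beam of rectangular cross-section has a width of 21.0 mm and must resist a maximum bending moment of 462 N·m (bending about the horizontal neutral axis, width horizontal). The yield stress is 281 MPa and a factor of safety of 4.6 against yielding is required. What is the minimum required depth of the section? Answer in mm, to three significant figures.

σ_allow = 281/4.6 = 61.09 MPa.
For a rectangular section σ = 6M/(bh²), so h² = 6M/(b σ_allow) = 6×462000/(21.0×61.09) = 2161 mm².
h = 46.48 mm.

h = 46.5 mm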